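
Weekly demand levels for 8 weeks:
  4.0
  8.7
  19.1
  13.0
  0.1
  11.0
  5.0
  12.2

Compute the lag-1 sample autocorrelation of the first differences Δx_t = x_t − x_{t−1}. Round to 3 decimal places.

First differences Δx: 4.7, 10.4, -6.1, -12.9, 10.9, -6.0, 7.2
Mean of differences = 1.1714
Numerator Σ(Δx_t−Δx̄)(Δx_{t+1}−Δx̄) = -182.1180
Denominator Σ(Δx_t−Δx̄)² = 530.9143
r_1(Δx) = -182.1180 / 530.9143 = -0.343

-0.343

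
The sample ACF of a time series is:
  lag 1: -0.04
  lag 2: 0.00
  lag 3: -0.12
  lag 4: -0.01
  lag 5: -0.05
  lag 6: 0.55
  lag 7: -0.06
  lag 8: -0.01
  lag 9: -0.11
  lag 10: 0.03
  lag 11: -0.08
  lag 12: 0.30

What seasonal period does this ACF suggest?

The largest autocorrelation is r_6 = 0.55, with a weaker echo at lag 12 (0.30); the remaining lags stay at or below 0.03.
The dominant spike at lag 6 indicates a seasonal period of 6.

6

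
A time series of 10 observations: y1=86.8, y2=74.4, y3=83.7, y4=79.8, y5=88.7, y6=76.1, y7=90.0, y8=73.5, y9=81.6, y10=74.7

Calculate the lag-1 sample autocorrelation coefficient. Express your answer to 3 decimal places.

-0.653

Mean ȳ = (86.8 + 74.4 + 83.7 + 79.8 + 88.7 + 76.1 + 90.0 + 73.5 + 81.6 + 74.7)/10 = 80.9300
Numerator Σ_{t=1}^{9}(y_t−ȳ)(y_{t+1}−ȳ) = -226.2089
Denominator Σ(y_t−ȳ)² = 346.4810
r_1 = -226.2089 / 346.4810 = -0.653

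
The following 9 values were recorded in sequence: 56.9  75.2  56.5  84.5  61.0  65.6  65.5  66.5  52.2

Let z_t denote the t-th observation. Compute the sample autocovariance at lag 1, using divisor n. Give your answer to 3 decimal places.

-47.913

Mean z̄ = (56.9 + 75.2 + 56.5 + 84.5 + 61.0 + 65.6 + 65.5 + 66.5 + 52.2)/9 = 64.8778
Σ_{t=1}^{8}(z_t−z̄)(z_{t+1}−z̄) = -431.2149
γ_1 = -431.2149 / 9 = -47.913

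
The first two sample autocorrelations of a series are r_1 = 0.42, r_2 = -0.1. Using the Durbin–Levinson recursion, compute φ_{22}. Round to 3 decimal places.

φ_{22} = (r_2 − r_1²) / (1 − r_1²)
r_1² = (0.42)² = 0.1764
Numerator = -0.1 − 0.1764 = -0.2764; denominator = 1 − 0.1764 = 0.8236
φ_{22} = -0.2764 / 0.8236 = -0.336

-0.336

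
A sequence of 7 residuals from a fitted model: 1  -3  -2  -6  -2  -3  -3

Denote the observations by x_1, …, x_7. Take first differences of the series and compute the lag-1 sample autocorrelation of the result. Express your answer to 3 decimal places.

First differences Δx: -4, 1, -4, 4, -1, 0
Mean of differences = -0.6667
Numerator Σ(Δx_t−Δx̄)(Δx_{t+1}−Δx̄) = -28.4444
Denominator Σ(Δx_t−Δx̄)² = 47.3333
r_1(Δx) = -28.4444 / 47.3333 = -0.601

-0.601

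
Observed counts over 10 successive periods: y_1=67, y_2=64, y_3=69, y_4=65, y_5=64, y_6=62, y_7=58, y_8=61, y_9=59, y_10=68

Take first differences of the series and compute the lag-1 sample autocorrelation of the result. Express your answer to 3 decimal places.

First differences Δy: -3, 5, -4, -1, -2, -4, 3, -2, 9
Mean of differences = 0.1111
Numerator Σ(Δy_t−Δȳ)(Δy_{t+1}−Δȳ) = -56.4568
Denominator Σ(Δy_t−Δȳ)² = 164.8889
r_1(Δy) = -56.4568 / 164.8889 = -0.342

-0.342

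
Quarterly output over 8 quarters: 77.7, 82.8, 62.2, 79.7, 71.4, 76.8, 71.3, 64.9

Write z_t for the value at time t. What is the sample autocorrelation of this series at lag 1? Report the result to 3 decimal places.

Mean z̄ = (77.7 + 82.8 + 62.2 + 79.7 + 71.4 + 76.8 + 71.3 + 64.9)/8 = 73.3500
Deviations from mean: 4.3500, 9.4500, -11.1500, 6.3500, -1.9500, 3.4500, -2.0500, -8.4500
Σ(z_t−z̄)(z_{t+1}−z̄) = (41.1075) + (-105.3675) + (-70.8025) + (-12.3825) + (-6.7275) + (-7.0725) + (17.3225) = -143.9225
Denominator Σ(z_t−z̄)² = 364.1800
r_1 = -143.9225 / 364.1800 = -0.395

-0.395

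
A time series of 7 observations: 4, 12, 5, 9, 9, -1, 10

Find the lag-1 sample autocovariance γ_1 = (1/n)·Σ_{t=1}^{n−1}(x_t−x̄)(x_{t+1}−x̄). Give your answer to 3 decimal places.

-9.309

Mean x̄ = (4 + 12 + 5 + 9 + 9 − 1 + 10)/7 = 6.8571
Deviations: -2.8571, 5.1429, -1.8571, 2.1429, 2.1429, -7.8571, 3.1429
Σ_{t=1}^{6}(x_t−x̄)(x_{t+1}−x̄) = -65.1633
γ_1 = -65.1633 / 7 = -9.309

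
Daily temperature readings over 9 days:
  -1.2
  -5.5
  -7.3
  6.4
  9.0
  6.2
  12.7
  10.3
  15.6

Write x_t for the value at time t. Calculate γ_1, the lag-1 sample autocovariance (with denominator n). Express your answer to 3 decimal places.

32.674

Mean x̄ = (-1.2 − 5.5 − 7.3 + 6.4 + 9.0 + 6.2 + 12.7 + 10.3 + 15.6)/9 = 5.1333
Σ_{t=1}^{8}(x_t−x̄)(x_{t+1}−x̄) = 294.0689
γ_1 = 294.0689 / 9 = 32.674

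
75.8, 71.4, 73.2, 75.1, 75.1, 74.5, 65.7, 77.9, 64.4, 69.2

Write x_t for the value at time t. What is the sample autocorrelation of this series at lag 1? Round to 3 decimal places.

-0.324

Mean x̄ = (75.8 + 71.4 + 73.2 + 75.1 + 75.1 + 74.5 + 65.7 + 77.9 + 64.4 + 69.2)/10 = 72.2300
Numerator Σ_{t=1}^{9}(x_t−x̄)(x_{t+1}−x̄) = -58.7519
Denominator Σ(x_t−x̄)² = 181.2810
r_1 = -58.7519 / 181.2810 = -0.324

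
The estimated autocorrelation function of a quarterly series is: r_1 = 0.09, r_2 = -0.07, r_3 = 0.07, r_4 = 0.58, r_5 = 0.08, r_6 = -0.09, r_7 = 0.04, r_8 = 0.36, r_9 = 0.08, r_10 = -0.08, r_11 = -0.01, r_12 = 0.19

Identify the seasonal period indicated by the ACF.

4

The largest autocorrelation is r_4 = 0.58, with weaker echoes at lags 8 (0.36) and 12 (0.19); the remaining lags stay at or below 0.09.
The dominant spike at lag 4 indicates a seasonal period of 4.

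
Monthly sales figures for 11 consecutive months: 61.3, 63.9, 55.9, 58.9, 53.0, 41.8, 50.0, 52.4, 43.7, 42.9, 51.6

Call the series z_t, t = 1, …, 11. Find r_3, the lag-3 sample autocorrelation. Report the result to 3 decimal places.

0.230

Mean z̄ = (61.3 + 63.9 + 55.9 + 58.9 + 53.0 + 41.8 + 50.0 + 52.4 + 43.7 + 42.9 + 51.6)/11 = 52.3091
Numerator Σ_{t=1}^{8}(z_t−z̄)(z_{t+3}−z̄) = 126.5088
Denominator Σ(z_t−z̄)² = 550.9291
r_3 = 126.5088 / 550.9291 = 0.230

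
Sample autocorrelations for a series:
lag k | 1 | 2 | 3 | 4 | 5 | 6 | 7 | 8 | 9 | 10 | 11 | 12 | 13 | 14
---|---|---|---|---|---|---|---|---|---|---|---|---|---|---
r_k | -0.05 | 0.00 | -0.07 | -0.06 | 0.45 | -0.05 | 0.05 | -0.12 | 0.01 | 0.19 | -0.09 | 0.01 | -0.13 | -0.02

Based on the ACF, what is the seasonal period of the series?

The largest autocorrelation is r_5 = 0.45, with a weaker echo at lag 10 (0.19); the remaining lags stay at or below 0.05.
The dominant spike at lag 5 indicates a seasonal period of 5.

5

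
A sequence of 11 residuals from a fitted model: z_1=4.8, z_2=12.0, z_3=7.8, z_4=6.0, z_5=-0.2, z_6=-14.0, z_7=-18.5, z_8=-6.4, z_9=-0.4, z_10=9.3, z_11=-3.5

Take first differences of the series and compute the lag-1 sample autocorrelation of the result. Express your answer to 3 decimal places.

0.113

First differences Δz: 7.2, -4.2, -1.8, -6.2, -13.8, -4.5, 12.1, 6.0, 9.7, -12.8
Mean of differences = -0.8300
Numerator Σ(Δz_t−Δz̄)(Δz_{t+1}−Δz̄) = 85.4001
Denominator Σ(Δz_t−Δz̄)² = 755.3010
r_1(Δz) = 85.4001 / 755.3010 = 0.113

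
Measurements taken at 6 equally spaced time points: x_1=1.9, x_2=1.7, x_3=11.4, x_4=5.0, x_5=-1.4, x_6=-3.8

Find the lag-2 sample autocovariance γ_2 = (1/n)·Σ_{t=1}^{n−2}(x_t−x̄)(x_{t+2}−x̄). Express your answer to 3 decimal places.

-9.570

Mean x̄ = (1.9 + 1.7 + 11.4 + 5.0 − 1.4 − 3.8)/6 = 2.4667
Σ_{t=1}^{4}(x_t−x̄)(x_{t+2}−x̄) = -57.4222
γ_2 = -57.4222 / 6 = -9.570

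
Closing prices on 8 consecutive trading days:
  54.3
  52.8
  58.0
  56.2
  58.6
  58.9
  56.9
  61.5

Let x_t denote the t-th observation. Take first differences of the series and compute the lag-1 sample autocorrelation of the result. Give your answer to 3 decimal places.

-0.638

First differences Δx: -1.5, 5.2, -1.8, 2.4, 0.3, -2.0, 4.6
Mean of differences = 1.0286
Numerator Σ(Δx_t−Δx̄)(Δx_{t+1}−Δx̄) = -35.8351
Denominator Σ(Δx_t−Δx̄)² = 56.1343
r_1(Δx) = -35.8351 / 56.1343 = -0.638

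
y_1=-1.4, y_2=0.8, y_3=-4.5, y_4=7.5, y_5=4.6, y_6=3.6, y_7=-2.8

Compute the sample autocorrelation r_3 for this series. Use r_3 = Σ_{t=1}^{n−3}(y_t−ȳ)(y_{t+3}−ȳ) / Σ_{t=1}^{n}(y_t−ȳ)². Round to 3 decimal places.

Mean ȳ = (-1.4 + 0.8 − 4.5 + 7.5 + 4.6 + 3.6 − 2.8)/7 = 1.1143
Numerator Σ_{t=1}^{4}(y_t−ȳ)(y_{t+3}−ȳ) = -56.1020
Denominator Σ(y_t−ȳ)² = 112.3686
r_3 = -56.1020 / 112.3686 = -0.499

-0.499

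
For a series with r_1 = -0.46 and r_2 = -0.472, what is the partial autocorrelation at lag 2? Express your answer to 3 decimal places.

φ_{22} = (r_2 − r_1²) / (1 − r_1²)
r_1² = (-0.46)² = 0.2116
Numerator = -0.472 − 0.2116 = -0.6836; denominator = 1 − 0.2116 = 0.7884
φ_{22} = -0.6836 / 0.7884 = -0.867

-0.867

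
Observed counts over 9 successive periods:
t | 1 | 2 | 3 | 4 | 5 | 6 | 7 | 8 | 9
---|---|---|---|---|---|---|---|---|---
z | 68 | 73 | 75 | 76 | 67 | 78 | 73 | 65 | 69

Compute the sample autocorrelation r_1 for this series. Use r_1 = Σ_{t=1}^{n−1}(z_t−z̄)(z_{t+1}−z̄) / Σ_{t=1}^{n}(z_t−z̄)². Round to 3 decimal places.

Mean z̄ = (68 + 73 + 75 + 76 + 67 + 78 + 73 + 65 + 69)/9 = 71.5556
Numerator Σ_{t=1}^{8}(z_t−z̄)(z_{t+1}−z̄) = -17.8642
Denominator Σ(z_t−z̄)² = 160.2222
r_1 = -17.8642 / 160.2222 = -0.111

-0.111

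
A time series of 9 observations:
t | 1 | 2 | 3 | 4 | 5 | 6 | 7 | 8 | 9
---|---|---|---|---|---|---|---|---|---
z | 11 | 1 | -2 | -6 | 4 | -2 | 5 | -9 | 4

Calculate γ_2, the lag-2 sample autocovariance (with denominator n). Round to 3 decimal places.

Mean z̄ = (11 + 1 − 2 − 6 + 4 − 2 + 5 − 9 + 4)/9 = 0.6667
Σ_{t=1}^{7}(z_t−z̄)(z_{t+2}−z̄) = 33.7778
γ_2 = 33.7778 / 9 = 3.753

3.753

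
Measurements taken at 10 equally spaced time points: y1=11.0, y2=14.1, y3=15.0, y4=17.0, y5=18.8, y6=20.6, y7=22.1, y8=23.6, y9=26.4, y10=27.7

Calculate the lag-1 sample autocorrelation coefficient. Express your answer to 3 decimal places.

0.674

Mean ȳ = (11.0 + 14.1 + 15.0 + 17.0 + 18.8 + 20.6 + 22.1 + 23.6 + 26.4 + 27.7)/10 = 19.6300
Numerator Σ_{t=1}^{9}(y_t−ȳ)(y_{t+1}−ȳ) = 180.5951
Denominator Σ(y_t−ȳ)² = 267.8610
r_1 = 180.5951 / 267.8610 = 0.674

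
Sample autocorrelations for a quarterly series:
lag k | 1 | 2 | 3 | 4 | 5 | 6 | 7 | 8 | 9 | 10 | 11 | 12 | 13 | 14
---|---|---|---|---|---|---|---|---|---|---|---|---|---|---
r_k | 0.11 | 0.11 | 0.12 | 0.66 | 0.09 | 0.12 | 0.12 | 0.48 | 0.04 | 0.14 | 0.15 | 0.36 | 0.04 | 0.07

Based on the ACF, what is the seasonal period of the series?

4

The largest autocorrelation is r_4 = 0.66, with weaker echoes at lags 8 (0.48) and 12 (0.36); the remaining lags stay at or below 0.15.
The dominant spike at lag 4 indicates a seasonal period of 4.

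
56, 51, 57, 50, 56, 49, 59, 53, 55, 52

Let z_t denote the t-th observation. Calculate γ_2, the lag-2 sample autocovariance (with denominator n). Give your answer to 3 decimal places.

Mean z̄ = (56 + 51 + 57 + 50 + 56 + 49 + 59 + 53 + 55 + 52)/10 = 53.8000
Σ_{t=1}^{8}(z_t−z̄)(z_{t+2}−z̄) = 65.9200
γ_2 = 65.9200 / 10 = 6.592

6.592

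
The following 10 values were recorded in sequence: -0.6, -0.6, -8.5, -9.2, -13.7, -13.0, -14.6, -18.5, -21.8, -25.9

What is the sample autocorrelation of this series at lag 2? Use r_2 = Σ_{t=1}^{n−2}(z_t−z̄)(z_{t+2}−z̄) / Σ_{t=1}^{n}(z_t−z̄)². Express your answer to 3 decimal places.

0.300

Mean z̄ = (-0.6 − 0.6 − 8.5 − 9.2 − 13.7 − 13.0 − 14.6 − 18.5 − 21.8 − 25.9)/10 = -12.6400
Numerator Σ_{t=1}^{8}(z_t−z̄)(z_{t+2}−z̄) = 185.4808
Denominator Σ(z_t−z̄)² = 618.0640
r_2 = 185.4808 / 618.0640 = 0.300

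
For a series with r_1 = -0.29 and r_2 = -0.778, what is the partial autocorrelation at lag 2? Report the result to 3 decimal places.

-0.941

φ_{22} = (r_2 − r_1²) / (1 − r_1²)
r_1² = (-0.29)² = 0.0841
Numerator = -0.778 − 0.0841 = -0.8621; denominator = 1 − 0.0841 = 0.9159
φ_{22} = -0.8621 / 0.9159 = -0.941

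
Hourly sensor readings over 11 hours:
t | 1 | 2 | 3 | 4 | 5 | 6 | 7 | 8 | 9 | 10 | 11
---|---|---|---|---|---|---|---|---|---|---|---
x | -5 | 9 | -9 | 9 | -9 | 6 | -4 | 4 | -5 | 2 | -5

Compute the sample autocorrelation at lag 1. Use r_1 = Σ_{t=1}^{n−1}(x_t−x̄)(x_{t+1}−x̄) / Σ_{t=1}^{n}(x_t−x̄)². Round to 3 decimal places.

Mean x̄ = (-5 + 9 − 9 + 9 − 9 + 6 − 4 + 4 − 5 + 2 − 5)/11 = -0.6364
Numerator Σ_{t=1}^{10}(x_t−x̄)(x_{t+1}−x̄) = -420.4959
Denominator Σ(x_t−x̄)² = 466.5455
r_1 = -420.4959 / 466.5455 = -0.901

-0.901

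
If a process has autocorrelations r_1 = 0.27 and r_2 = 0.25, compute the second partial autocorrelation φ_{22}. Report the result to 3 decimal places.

0.191

φ_{22} = (r_2 − r_1²) / (1 − r_1²)
r_1² = (0.27)² = 0.0729
Numerator = 0.25 − 0.0729 = 0.1771; denominator = 1 − 0.0729 = 0.9271
φ_{22} = 0.1771 / 0.9271 = 0.191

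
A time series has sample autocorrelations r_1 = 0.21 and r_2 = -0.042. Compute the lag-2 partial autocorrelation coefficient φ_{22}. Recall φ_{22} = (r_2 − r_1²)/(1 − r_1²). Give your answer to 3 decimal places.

-0.090

φ_{22} = (r_2 − r_1²) / (1 − r_1²)
r_1² = (0.21)² = 0.0441
Numerator = -0.042 − 0.0441 = -0.0861; denominator = 1 − 0.0441 = 0.9559
φ_{22} = -0.0861 / 0.9559 = -0.090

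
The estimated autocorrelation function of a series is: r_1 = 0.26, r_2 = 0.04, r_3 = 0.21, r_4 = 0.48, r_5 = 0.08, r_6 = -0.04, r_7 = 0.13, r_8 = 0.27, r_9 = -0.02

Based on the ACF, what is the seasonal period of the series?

4

The largest autocorrelation is r_4 = 0.48, with a weaker echo at lag 8 (0.27); the remaining lags stay at or below 0.26. The elevated value at lag 1 (0.26), dropping to 0.04 at lag 2, reflects decaying short-term dependence rather than seasonality.
The dominant spike at lag 4 indicates a seasonal period of 4.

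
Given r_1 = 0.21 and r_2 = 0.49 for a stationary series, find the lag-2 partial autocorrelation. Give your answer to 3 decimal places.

0.466

φ_{22} = (r_2 − r_1²) / (1 − r_1²)
r_1² = (0.21)² = 0.0441
Numerator = 0.49 − 0.0441 = 0.4459; denominator = 1 − 0.0441 = 0.9559
φ_{22} = 0.4459 / 0.9559 = 0.466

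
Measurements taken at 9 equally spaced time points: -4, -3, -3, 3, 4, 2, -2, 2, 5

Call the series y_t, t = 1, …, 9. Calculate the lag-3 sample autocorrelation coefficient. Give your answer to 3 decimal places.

-0.240

Mean ȳ = (-4 − 3 − 3 + 3 + 4 + 2 − 2 + 2 + 5)/9 = 0.4444
Σ(y_t−ȳ)(y_{t+3}−ȳ) = (-11.3580) + (-12.2469) + (-5.3580) + (-6.2469) + (5.5309) + (7.0864) = -22.5926
Denominator Σ(y_t−ȳ)² = 94.2222
r_3 = -22.5926 / 94.2222 = -0.240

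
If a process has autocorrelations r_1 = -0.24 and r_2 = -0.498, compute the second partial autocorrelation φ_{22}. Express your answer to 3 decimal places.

-0.590

φ_{22} = (r_2 − r_1²) / (1 − r_1²)
r_1² = (-0.24)² = 0.0576
Numerator = -0.498 − 0.0576 = -0.5556; denominator = 1 − 0.0576 = 0.9424
φ_{22} = -0.5556 / 0.9424 = -0.590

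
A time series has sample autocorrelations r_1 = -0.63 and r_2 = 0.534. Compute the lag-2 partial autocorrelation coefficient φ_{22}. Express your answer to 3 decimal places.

φ_{22} = (r_2 − r_1²) / (1 − r_1²)
r_1² = (-0.63)² = 0.3969
Numerator = 0.534 − 0.3969 = 0.1371; denominator = 1 − 0.3969 = 0.6031
φ_{22} = 0.1371 / 0.6031 = 0.227

0.227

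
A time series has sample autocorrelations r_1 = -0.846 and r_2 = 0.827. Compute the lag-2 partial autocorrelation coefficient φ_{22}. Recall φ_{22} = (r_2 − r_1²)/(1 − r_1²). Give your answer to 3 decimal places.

φ_{22} = (r_2 − r_1²) / (1 − r_1²)
r_1² = (-0.846)² = 0.715716
Numerator = 0.827 − 0.7157 = 0.1113; denominator = 1 − 0.7157 = 0.2843
φ_{22} = 0.1113 / 0.2843 = 0.391

0.391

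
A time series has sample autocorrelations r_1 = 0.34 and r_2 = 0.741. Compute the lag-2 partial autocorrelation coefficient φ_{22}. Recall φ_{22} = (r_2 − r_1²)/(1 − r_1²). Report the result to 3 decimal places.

φ_{22} = (r_2 − r_1²) / (1 − r_1²)
r_1² = (0.34)² = 0.1156
Numerator = 0.741 − 0.1156 = 0.6254; denominator = 1 − 0.1156 = 0.8844
φ_{22} = 0.6254 / 0.8844 = 0.707

0.707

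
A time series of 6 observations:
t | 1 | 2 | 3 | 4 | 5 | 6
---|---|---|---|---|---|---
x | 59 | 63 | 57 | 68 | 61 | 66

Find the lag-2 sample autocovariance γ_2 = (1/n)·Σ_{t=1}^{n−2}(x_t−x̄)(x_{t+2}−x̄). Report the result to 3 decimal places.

Mean x̄ = (59 + 63 + 57 + 68 + 61 + 66)/6 = 62.3333
Deviations: -3.3333, 0.6667, -5.3333, 5.6667, -1.3333, 3.6667
Σ_{t=1}^{4}(x_t−x̄)(x_{t+2}−x̄) = 49.4444
γ_2 = 49.4444 / 6 = 8.241

8.241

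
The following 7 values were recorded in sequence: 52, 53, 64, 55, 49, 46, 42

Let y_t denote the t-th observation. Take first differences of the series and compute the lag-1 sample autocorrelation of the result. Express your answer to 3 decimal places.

-0.075

First differences Δy: 1, 11, -9, -6, -3, -4
Mean of differences = -1.6667
Numerator Σ(Δy_t−Δȳ)(Δy_{t+1}−Δȳ) = -18.4444
Denominator Σ(Δy_t−Δȳ)² = 247.3333
r_1(Δy) = -18.4444 / 247.3333 = -0.075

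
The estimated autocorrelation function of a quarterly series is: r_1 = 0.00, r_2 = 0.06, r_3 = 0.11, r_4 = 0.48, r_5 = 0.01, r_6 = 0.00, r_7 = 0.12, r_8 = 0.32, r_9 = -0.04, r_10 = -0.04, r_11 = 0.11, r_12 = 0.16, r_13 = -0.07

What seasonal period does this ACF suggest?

The largest autocorrelation is r_4 = 0.48, with weaker echoes at lags 8 (0.32) and 12 (0.16); the remaining lags stay at or below 0.12.
The dominant spike at lag 4 indicates a seasonal period of 4.

4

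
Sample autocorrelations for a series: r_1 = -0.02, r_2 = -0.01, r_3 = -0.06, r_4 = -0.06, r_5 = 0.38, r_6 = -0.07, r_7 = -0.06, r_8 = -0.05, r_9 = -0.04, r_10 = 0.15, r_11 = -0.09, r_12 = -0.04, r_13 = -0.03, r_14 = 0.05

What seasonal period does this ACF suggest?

5

The largest autocorrelation is r_5 = 0.38, with a weaker echo at lag 10 (0.15); the remaining lags stay at or below 0.05.
The dominant spike at lag 5 indicates a seasonal period of 5.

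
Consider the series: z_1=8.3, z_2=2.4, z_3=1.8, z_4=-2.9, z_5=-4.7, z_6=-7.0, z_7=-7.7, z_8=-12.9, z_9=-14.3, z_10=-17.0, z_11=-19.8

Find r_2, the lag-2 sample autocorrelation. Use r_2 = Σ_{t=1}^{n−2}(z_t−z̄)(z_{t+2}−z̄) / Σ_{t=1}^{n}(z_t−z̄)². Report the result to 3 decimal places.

0.451

Mean z̄ = (8.3 + 2.4 + 1.8 − 2.9 − 4.7 − 7.0 − 7.7 − 12.9 − 14.3 − 17.0 − 19.8)/11 = -6.7091
Numerator Σ_{t=1}^{9}(z_t−z̄)(z_{t+2}−z̄) = 348.8126
Denominator Σ(z_t−z̄)² = 773.4891
r_2 = 348.8126 / 773.4891 = 0.451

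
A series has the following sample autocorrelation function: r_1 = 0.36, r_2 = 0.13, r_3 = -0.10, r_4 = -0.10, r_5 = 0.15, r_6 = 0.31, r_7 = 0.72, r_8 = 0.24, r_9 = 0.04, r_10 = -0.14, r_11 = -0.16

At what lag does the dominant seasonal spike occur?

7

The largest autocorrelation is r_7 = 0.72; the remaining lags stay at or below 0.36. The elevated value at lag 1 (0.36), dropping to 0.13 at lag 2, reflects decaying short-term dependence rather than seasonality.
The dominant spike at lag 7 indicates a seasonal period of 7.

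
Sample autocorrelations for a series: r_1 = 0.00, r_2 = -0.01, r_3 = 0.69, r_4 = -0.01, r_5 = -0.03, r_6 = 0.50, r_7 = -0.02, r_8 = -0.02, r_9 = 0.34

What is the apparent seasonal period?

The largest autocorrelation is r_3 = 0.69, with weaker echoes at lags 6 (0.50) and 9 (0.34); the remaining lags stay at or below 0.00.
The dominant spike at lag 3 indicates a seasonal period of 3.

3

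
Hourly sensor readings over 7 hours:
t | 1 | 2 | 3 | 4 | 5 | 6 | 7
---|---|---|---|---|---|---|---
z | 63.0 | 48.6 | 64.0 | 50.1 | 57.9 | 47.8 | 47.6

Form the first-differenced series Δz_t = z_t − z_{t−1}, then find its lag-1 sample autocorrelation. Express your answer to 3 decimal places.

-0.827

First differences Δz: -14.4, 15.4, -13.9, 7.8, -10.1, -0.2
Mean of differences = -2.5667
Numerator Σ(Δz_t−Δz̄)(Δz_{t+1}−Δz̄) = -629.6411
Denominator Σ(Δz_t−Δz̄)² = 761.0933
r_1(Δz) = -629.6411 / 761.0933 = -0.827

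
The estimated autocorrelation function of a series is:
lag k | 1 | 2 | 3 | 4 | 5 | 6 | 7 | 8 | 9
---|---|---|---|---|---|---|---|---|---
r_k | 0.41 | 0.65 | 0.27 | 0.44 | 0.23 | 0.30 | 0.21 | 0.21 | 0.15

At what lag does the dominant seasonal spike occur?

The largest autocorrelation is r_2 = 0.65, with a weaker echo at lag 4 (0.44); the remaining lags stay at or below 0.41.
The dominant spike at lag 2 indicates a seasonal period of 2.

2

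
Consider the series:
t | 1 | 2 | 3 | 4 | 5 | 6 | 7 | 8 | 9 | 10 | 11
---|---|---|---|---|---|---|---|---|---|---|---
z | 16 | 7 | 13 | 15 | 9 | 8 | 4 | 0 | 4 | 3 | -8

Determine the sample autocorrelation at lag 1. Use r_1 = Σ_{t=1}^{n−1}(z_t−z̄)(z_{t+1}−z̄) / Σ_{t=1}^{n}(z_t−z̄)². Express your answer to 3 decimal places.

0.360

Mean z̄ = (16 + 7 + 13 + 15 + 9 + 8 + 4 + 0 + 4 + 3 − 8)/11 = 6.4545
Numerator Σ_{t=1}^{10}(z_t−z̄)(z_{t+1}−z̄) = 176.7025
Denominator Σ(z_t−z̄)² = 490.7273
r_1 = 176.7025 / 490.7273 = 0.360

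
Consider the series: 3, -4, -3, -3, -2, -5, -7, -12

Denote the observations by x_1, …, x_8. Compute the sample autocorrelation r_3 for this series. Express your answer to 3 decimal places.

-0.098

Mean x̄ = (3 − 4 − 3 − 3 − 2 − 5 − 7 − 12)/8 = -4.1250
Deviations from mean: 7.1250, 0.1250, 1.1250, 1.1250, 2.1250, -0.8750, -2.8750, -7.8750
Numerator Σ_{t=1}^{5}(x_t−x̄)(x_{t+3}−x̄) = -12.6719
Denominator Σ(x_t−x̄)² = 128.8750
r_3 = -12.6719 / 128.8750 = -0.098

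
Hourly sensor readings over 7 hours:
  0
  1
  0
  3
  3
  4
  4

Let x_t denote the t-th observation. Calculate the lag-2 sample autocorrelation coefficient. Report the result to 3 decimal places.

0.263

Mean x̄ = (0 + 1 + 0 + 3 + 3 + 4 + 4)/7 = 2.1429
Deviations from mean: -2.1429, -1.1429, -2.1429, 0.8571, 0.8571, 1.8571, 1.8571
Σ(x_t−x̄)(x_{t+2}−x̄) = (4.5918) + (-0.9796) + (-1.8367) + (1.5918) + (1.5918) = 4.9592
Denominator Σ(x_t−x̄)² = 18.8571
r_2 = 4.9592 / 18.8571 = 0.263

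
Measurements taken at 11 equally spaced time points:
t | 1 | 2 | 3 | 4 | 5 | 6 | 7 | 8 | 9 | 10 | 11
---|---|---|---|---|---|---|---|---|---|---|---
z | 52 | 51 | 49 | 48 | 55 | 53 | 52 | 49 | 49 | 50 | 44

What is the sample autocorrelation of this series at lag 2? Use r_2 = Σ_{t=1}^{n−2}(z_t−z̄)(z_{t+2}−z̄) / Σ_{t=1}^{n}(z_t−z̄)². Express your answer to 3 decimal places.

-0.058

Mean z̄ = (52 + 51 + 49 + 48 + 55 + 53 + 52 + 49 + 49 + 50 + 44)/11 = 50.1818
Numerator Σ_{t=1}^{9}(z_t−z̄)(z_{t+2}−z̄) = -4.9752
Denominator Σ(z_t−z̄)² = 85.6364
r_2 = -4.9752 / 85.6364 = -0.058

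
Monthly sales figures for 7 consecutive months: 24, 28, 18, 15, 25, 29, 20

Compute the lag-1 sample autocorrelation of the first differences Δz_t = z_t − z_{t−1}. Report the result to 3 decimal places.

-0.112

First differences Δz: 4, -10, -3, 10, 4, -9
Mean of differences = -0.6667
Numerator Σ(Δz_t−Δz̄)(Δz_{t+1}−Δz̄) = -35.7778
Denominator Σ(Δz_t−Δz̄)² = 319.3333
r_1(Δz) = -35.7778 / 319.3333 = -0.112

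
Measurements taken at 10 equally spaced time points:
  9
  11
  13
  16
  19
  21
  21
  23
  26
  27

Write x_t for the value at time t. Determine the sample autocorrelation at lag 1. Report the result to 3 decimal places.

Mean x̄ = (9 + 11 + 13 + 16 + 19 + 21 + 21 + 23 + 26 + 27)/10 = 18.6000
Numerator Σ_{t=1}^{9}(x_t−x̄)(x_{t+1}−x̄) = 241.0400
Denominator Σ(x_t−x̄)² = 344.4000
r_1 = 241.0400 / 344.4000 = 0.700

0.700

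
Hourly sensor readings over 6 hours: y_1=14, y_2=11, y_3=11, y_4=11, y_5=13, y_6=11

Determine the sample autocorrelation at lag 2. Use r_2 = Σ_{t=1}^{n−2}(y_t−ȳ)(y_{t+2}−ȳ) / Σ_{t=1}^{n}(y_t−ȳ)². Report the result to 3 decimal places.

Mean ȳ = (14 + 11 + 11 + 11 + 13 + 11)/6 = 11.8333
Deviations from mean: 2.1667, -0.8333, -0.8333, -0.8333, 1.1667, -0.8333
Σ(y_t−ȳ)(y_{t+2}−ȳ) = (-1.8056) + (0.6944) + (-0.9722) + (0.6944) = -1.3889
Denominator Σ(y_t−ȳ)² = 8.8333
r_2 = -1.3889 / 8.8333 = -0.157

-0.157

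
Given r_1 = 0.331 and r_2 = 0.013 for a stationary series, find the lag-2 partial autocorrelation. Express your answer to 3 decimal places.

φ_{22} = (r_2 − r_1²) / (1 − r_1²)
r_1² = (0.331)² = 0.109561
Numerator = 0.013 − 0.1096 = -0.0966; denominator = 1 − 0.1096 = 0.8904
φ_{22} = -0.0966 / 0.8904 = -0.108

-0.108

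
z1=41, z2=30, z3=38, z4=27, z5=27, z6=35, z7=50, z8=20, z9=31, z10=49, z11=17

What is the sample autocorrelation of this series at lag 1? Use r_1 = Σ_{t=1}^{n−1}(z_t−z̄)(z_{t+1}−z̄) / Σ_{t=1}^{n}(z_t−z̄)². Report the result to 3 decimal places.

Mean z̄ = (41 + 30 + 38 + 27 + 27 + 35 + 50 + 20 + 31 + 49 + 17)/11 = 33.1818
Numerator Σ_{t=1}^{10}(z_t−z̄)(z_{t+1}−z̄) = -495.8512
Denominator Σ(z_t−z̄)² = 1147.6364
r_1 = -495.8512 / 1147.6364 = -0.432

-0.432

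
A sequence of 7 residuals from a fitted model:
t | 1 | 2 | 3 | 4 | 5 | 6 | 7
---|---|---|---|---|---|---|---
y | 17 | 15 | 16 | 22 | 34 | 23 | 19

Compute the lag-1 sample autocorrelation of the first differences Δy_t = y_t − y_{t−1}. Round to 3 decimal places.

-0.046

First differences Δy: -2, 1, 6, 12, -11, -4
Mean of differences = 0.3333
Numerator Σ(Δy_t−Δȳ)(Δy_{t+1}−Δȳ) = -14.7778
Denominator Σ(Δy_t−Δȳ)² = 321.3333
r_1(Δy) = -14.7778 / 321.3333 = -0.046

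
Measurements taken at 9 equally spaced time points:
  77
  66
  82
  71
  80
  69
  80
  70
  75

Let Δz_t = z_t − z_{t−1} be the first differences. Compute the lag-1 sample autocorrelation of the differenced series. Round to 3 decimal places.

-0.878

First differences Δz: -11, 16, -11, 9, -11, 11, -10, 5
Mean of differences = -0.2500
Numerator Σ(Δz_t−Δz̄)(Δz_{t+1}−Δz̄) = -830.0625
Denominator Σ(Δz_t−Δz̄)² = 945.5000
r_1(Δz) = -830.0625 / 945.5000 = -0.878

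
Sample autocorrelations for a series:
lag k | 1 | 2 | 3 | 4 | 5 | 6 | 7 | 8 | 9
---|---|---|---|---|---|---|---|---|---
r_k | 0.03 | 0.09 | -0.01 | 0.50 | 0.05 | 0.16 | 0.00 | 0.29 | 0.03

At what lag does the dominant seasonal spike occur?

4

The largest autocorrelation is r_4 = 0.50, with a weaker echo at lag 8 (0.29); the remaining lags stay at or below 0.16.
The dominant spike at lag 4 indicates a seasonal period of 4.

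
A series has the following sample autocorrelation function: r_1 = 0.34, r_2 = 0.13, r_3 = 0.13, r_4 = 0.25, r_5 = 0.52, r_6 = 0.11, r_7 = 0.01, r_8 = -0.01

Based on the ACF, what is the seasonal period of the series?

5

The largest autocorrelation is r_5 = 0.52; the remaining lags stay at or below 0.34. The elevated value at lag 1 (0.34), dropping to 0.13 at lag 2, reflects decaying short-term dependence rather than seasonality.
The dominant spike at lag 5 indicates a seasonal period of 5.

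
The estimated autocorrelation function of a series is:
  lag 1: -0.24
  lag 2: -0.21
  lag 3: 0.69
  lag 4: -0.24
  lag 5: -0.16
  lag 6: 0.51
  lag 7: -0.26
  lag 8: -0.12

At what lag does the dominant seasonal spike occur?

The largest autocorrelation is r_3 = 0.69, with a weaker echo at lag 6 (0.51); the remaining lags stay at or below -0.12.
The dominant spike at lag 3 indicates a seasonal period of 3.

3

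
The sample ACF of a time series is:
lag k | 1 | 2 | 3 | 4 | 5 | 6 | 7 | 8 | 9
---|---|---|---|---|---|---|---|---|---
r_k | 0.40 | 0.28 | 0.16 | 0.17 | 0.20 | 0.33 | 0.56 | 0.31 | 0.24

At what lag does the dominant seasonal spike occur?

7

The largest autocorrelation is r_7 = 0.56; the remaining lags stay at or below 0.40. The elevated value at lag 1 (0.40), dropping to 0.28 at lag 2, reflects decaying short-term dependence rather than seasonality.
The dominant spike at lag 7 indicates a seasonal period of 7.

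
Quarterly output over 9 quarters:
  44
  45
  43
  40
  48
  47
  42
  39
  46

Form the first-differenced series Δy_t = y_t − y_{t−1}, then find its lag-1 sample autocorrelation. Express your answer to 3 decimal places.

First differences Δy: 1, -2, -3, 8, -1, -5, -3, 7
Mean of differences = 0.2500
Numerator Σ(Δy_t−Δȳ)(Δy_{t+1}−Δȳ) = -27.5625
Denominator Σ(Δy_t−Δȳ)² = 161.5000
r_1(Δy) = -27.5625 / 161.5000 = -0.171

-0.171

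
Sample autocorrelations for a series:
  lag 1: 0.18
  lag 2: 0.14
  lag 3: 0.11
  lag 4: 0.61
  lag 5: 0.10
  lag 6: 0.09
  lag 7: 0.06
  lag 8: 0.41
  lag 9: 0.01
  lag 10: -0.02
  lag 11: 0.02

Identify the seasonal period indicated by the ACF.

The largest autocorrelation is r_4 = 0.61, with a weaker echo at lag 8 (0.41); the remaining lags stay at or below 0.18.
The dominant spike at lag 4 indicates a seasonal period of 4.

4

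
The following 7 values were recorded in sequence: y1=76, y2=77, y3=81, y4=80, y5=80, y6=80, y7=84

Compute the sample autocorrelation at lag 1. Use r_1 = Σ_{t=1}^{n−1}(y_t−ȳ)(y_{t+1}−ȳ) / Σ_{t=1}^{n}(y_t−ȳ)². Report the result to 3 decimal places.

Mean ȳ = (76 + 77 + 81 + 80 + 80 + 80 + 84)/7 = 79.7143
Deviations from mean: -3.7143, -2.7143, 1.2857, 0.2857, 0.2857, 0.2857, 4.2857
Numerator Σ_{t=1}^{6}(y_t−ȳ)(y_{t+1}−ȳ) = 8.3469
Denominator Σ(y_t−ȳ)² = 41.4286
r_1 = 8.3469 / 41.4286 = 0.201

0.201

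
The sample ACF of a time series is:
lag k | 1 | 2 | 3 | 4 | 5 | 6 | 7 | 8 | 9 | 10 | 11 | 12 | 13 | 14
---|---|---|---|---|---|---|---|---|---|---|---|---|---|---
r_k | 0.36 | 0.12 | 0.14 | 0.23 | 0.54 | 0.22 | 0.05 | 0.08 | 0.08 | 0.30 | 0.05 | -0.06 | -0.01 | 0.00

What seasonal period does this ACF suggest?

5

The largest autocorrelation is r_5 = 0.54; the remaining lags stay at or below 0.36. The elevated value at lag 1 (0.36), dropping to 0.12 at lag 2, reflects decaying short-term dependence rather than seasonality.
The dominant spike at lag 5 indicates a seasonal period of 5.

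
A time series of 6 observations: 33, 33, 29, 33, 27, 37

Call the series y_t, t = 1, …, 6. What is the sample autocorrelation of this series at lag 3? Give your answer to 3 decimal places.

-0.306

Mean ȳ = (33 + 33 + 29 + 33 + 27 + 37)/6 = 32.0000
Deviations from mean: 1.0000, 1.0000, -3.0000, 1.0000, -5.0000, 5.0000
Σ(y_t−ȳ)(y_{t+3}−ȳ) = (1.0000) + (-5.0000) + (-15.0000) = -19.0000
Denominator Σ(y_t−ȳ)² = 62.0000
r_3 = -19.0000 / 62.0000 = -0.306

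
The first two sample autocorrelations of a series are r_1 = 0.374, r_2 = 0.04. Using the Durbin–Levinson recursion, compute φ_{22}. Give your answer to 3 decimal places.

-0.116

φ_{22} = (r_2 − r_1²) / (1 − r_1²)
r_1² = (0.374)² = 0.139876
Numerator = 0.04 − 0.1399 = -0.0999; denominator = 1 − 0.1399 = 0.8601
φ_{22} = -0.0999 / 0.8601 = -0.116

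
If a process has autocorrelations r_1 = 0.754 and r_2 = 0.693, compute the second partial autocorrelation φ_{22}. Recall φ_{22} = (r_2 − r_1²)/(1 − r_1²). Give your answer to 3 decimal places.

0.289

φ_{22} = (r_2 − r_1²) / (1 − r_1²)
r_1² = (0.754)² = 0.568516
Numerator = 0.693 − 0.5685 = 0.1245; denominator = 1 − 0.5685 = 0.4315
φ_{22} = 0.1245 / 0.4315 = 0.289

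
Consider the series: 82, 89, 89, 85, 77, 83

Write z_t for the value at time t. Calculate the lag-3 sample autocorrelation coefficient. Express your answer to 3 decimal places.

Mean z̄ = (82 + 89 + 89 + 85 + 77 + 83)/6 = 84.1667
Deviations from mean: -2.1667, 4.8333, 4.8333, 0.8333, -7.1667, -1.1667
Σ(z_t−z̄)(z_{t+3}−z̄) = (-1.8056) + (-34.6389) + (-5.6389) = -42.0833
Denominator Σ(z_t−z̄)² = 104.8333
r_3 = -42.0833 / 104.8333 = -0.401

-0.401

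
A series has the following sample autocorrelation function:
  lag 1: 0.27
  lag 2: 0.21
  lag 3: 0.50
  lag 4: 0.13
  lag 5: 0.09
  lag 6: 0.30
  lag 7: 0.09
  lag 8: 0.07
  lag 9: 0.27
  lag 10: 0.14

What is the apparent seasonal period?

The largest autocorrelation is r_3 = 0.50, with a weaker echo at lag 6 (0.30); the remaining lags stay at or below 0.27. The elevated value at lag 1 (0.27), dropping to 0.21 at lag 2, reflects decaying short-term dependence rather than seasonality.
The dominant spike at lag 3 indicates a seasonal period of 3.

3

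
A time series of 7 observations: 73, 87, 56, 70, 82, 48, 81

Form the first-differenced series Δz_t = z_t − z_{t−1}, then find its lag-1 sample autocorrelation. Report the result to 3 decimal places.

First differences Δz: 14, -31, 14, 12, -34, 33
Mean of differences = 1.3333
Numerator Σ(Δz_t−Δz̄)(Δz_{t+1}−Δz̄) = -2179.7778
Denominator Σ(Δz_t−Δz̄)² = 3731.3333
r_1(Δz) = -2179.7778 / 3731.3333 = -0.584

-0.584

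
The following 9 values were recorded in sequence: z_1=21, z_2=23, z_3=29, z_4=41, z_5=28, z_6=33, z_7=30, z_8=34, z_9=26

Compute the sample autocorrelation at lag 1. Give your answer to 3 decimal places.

Mean z̄ = (21 + 23 + 29 + 41 + 28 + 33 + 30 + 34 + 26)/9 = 29.4444
Numerator Σ_{t=1}^{8}(z_t−z̄)(z_{t+1}−z̄) = 19.1358
Denominator Σ(z_t−z̄)² = 294.2222
r_1 = 19.1358 / 294.2222 = 0.065

0.065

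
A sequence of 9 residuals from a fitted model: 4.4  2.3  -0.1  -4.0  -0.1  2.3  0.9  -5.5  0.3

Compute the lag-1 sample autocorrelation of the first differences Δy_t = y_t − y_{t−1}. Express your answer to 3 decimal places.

-0.225

First differences Δy: -2.1, -2.4, -3.9, 3.9, 2.4, -1.4, -6.4, 5.8
Mean of differences = -0.5125
Numerator Σ(Δy_t−Δȳ)(Δy_{t+1}−Δȳ) = -27.2302
Denominator Σ(Δy_t−Δȳ)² = 120.8088
r_1(Δy) = -27.2302 / 120.8088 = -0.225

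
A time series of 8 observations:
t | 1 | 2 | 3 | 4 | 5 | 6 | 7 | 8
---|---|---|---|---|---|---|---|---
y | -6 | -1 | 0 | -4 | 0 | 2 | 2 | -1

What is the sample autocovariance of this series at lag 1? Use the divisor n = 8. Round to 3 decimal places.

Mean ȳ = (-6 − 1 + 0 − 4 + 0 + 2 + 2 − 1)/8 = -1.0000
Σ_{t=1}^{7}(y_t−ȳ)(y_{t+1}−ȳ) = 6.0000
γ_1 = 6.0000 / 8 = 0.750

0.750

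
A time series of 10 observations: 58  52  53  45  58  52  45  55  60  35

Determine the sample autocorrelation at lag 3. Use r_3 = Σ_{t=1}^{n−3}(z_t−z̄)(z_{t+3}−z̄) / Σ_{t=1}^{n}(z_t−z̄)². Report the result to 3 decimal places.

0.259

Mean z̄ = (58 + 52 + 53 + 45 + 58 + 52 + 45 + 55 + 60 + 35)/10 = 51.3000
Numerator Σ_{t=1}^{7}(z_t−z̄)(z_{t+3}−z̄) = 136.9300
Denominator Σ(z_t−z̄)² = 528.1000
r_3 = 136.9300 / 528.1000 = 0.259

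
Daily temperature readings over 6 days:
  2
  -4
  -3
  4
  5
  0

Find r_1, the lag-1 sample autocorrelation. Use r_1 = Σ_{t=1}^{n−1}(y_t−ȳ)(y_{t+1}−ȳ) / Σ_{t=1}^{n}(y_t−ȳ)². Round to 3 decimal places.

0.152

Mean ȳ = (2 − 4 − 3 + 4 + 5 + 0)/6 = 0.6667
Deviations from mean: 1.3333, -4.6667, -3.6667, 3.3333, 4.3333, -0.6667
Numerator Σ_{t=1}^{5}(y_t−ȳ)(y_{t+1}−ȳ) = 10.2222
Denominator Σ(y_t−ȳ)² = 67.3333
r_1 = 10.2222 / 67.3333 = 0.152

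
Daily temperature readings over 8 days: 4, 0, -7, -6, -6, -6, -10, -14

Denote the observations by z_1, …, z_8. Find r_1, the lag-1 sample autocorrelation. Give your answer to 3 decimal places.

Mean z̄ = (4 + 0 − 7 − 6 − 6 − 6 − 10 − 14)/8 = -5.6250
Deviations from mean: 9.6250, 5.6250, -1.3750, -0.3750, -0.3750, -0.3750, -4.3750, -8.3750
Σ(z_t−z̄)(z_{t+1}−z̄) = (54.1406) + (-7.7344) + (0.5156) + (0.1406) + (0.1406) + (1.6406) + (36.6406) = 85.4844
Denominator Σ(z_t−z̄)² = 215.8750
r_1 = 85.4844 / 215.8750 = 0.396

0.396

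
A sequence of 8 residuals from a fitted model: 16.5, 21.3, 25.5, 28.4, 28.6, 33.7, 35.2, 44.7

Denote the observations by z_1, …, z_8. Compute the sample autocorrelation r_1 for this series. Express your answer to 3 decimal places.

0.468

Mean z̄ = (16.5 + 21.3 + 25.5 + 28.4 + 28.6 + 33.7 + 35.2 + 44.7)/8 = 29.2375
Deviations from mean: -12.7375, -7.9375, -3.7375, -0.8375, -0.6375, 4.4625, 5.9625, 15.4625
Σ(z_t−z̄)(z_{t+1}−z̄) = (101.1039) + (29.6664) + (3.1302) + (0.5339) + (-2.8448) + (26.6077) + (92.1952) = 250.3923
Denominator Σ(z_t−z̄)² = 534.8788
r_1 = 250.3923 / 534.8788 = 0.468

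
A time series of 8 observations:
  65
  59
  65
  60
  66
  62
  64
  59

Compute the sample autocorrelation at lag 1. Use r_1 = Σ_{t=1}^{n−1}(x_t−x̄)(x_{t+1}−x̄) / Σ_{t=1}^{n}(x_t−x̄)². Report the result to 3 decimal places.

-0.694

Mean x̄ = (65 + 59 + 65 + 60 + 66 + 62 + 64 + 59)/8 = 62.5000
Deviations from mean: 2.5000, -3.5000, 2.5000, -2.5000, 3.5000, -0.5000, 1.5000, -3.5000
Σ(x_t−x̄)(x_{t+1}−x̄) = (-8.7500) + (-8.7500) + (-6.2500) + (-8.7500) + (-1.7500) + (-0.7500) + (-5.2500) = -40.2500
Denominator Σ(x_t−x̄)² = 58.0000
r_1 = -40.2500 / 58.0000 = -0.694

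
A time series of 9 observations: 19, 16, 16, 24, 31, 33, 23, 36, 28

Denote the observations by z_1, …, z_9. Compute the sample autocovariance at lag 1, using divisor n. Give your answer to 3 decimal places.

Mean z̄ = (19 + 16 + 16 + 24 + 31 + 33 + 23 + 36 + 28)/9 = 25.1111
Σ_{t=1}^{8}(z_t−z̄)(z_{t+1}−z̄) = 180.5432
γ_1 = 180.5432 / 9 = 20.060

20.060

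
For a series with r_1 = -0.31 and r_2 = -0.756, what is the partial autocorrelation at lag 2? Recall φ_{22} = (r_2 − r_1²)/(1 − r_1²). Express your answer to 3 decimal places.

φ_{22} = (r_2 − r_1²) / (1 − r_1²)
r_1² = (-0.31)² = 0.0961
Numerator = -0.756 − 0.0961 = -0.8521; denominator = 1 − 0.0961 = 0.9039
φ_{22} = -0.8521 / 0.9039 = -0.943

-0.943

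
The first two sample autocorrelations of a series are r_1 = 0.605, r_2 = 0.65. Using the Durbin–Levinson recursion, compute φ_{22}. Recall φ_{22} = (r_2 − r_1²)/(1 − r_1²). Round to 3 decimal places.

0.448

φ_{22} = (r_2 − r_1²) / (1 − r_1²)
r_1² = (0.605)² = 0.366025
Numerator = 0.65 − 0.3660 = 0.2840; denominator = 1 − 0.3660 = 0.6340
φ_{22} = 0.2840 / 0.6340 = 0.448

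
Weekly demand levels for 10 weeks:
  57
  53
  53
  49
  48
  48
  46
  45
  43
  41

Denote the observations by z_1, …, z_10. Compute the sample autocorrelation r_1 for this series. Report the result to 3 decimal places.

0.599

Mean z̄ = (57 + 53 + 53 + 49 + 48 + 48 + 46 + 45 + 43 + 41)/10 = 48.3000
Numerator Σ_{t=1}^{9}(z_t−z̄)(z_{t+1}−z̄) = 130.6100
Denominator Σ(z_t−z̄)² = 218.1000
r_1 = 130.6100 / 218.1000 = 0.599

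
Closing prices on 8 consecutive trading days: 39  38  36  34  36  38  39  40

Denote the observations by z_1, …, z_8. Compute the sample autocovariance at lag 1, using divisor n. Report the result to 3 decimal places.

1.781

Mean z̄ = (39 + 38 + 36 + 34 + 36 + 38 + 39 + 40)/8 = 37.5000
Σ_{t=1}^{7}(z_t−z̄)(z_{t+1}−z̄) = 14.2500
γ_1 = 14.2500 / 8 = 1.781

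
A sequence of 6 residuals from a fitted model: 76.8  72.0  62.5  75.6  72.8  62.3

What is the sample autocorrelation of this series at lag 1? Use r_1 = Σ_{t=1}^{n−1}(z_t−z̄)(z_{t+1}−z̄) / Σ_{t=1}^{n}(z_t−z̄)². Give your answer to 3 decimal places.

-0.246

Mean z̄ = (76.8 + 72.0 + 62.5 + 75.6 + 72.8 + 62.3)/6 = 70.3333
Deviations from mean: 6.4667, 1.6667, -7.8333, 5.2667, 2.4667, -8.0333
Σ(z_t−z̄)(z_{t+1}−z̄) = (10.7778) + (-13.0556) + (-41.2556) + (12.9911) + (-19.8156) = -50.3578
Denominator Σ(z_t−z̄)² = 204.3133
r_1 = -50.3578 / 204.3133 = -0.246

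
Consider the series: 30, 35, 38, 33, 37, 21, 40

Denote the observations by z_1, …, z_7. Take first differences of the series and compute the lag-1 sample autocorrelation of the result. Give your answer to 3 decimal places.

-0.544

First differences Δz: 5, 3, -5, 4, -16, 19
Mean of differences = 1.6667
Numerator Σ(Δz_t−Δz̄)(Δz_{t+1}−Δz̄) = -367.4444
Denominator Σ(Δz_t−Δz̄)² = 675.3333
r_1(Δz) = -367.4444 / 675.3333 = -0.544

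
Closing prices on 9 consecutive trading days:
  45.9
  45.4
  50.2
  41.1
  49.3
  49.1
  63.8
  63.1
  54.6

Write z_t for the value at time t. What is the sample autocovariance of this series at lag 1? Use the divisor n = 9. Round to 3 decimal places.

25.894

Mean z̄ = (45.9 + 45.4 + 50.2 + 41.1 + 49.3 + 49.1 + 63.8 + 63.1 + 54.6)/9 = 51.3889
Σ_{t=1}^{8}(z_t−z̄)(z_{t+1}−z̄) = 233.0443
γ_1 = 233.0443 / 9 = 25.894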